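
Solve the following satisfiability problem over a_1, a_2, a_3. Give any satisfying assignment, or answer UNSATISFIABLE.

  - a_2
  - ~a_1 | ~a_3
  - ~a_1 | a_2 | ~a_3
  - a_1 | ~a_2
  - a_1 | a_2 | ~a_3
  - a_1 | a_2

a_1=T; a_2=T; a_3=F

Unit clause (a_2) forces a_2 = True.
In (a_1 | ~a_2) only a_1 is left, so a_1 = True.
In (~a_1 | ~a_3) only ~a_3 is left, so a_3 = False.
All clauses satisfied.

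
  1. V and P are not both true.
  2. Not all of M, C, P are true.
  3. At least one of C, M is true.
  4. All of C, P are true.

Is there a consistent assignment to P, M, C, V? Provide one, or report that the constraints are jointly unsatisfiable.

P = True, M = False, C = True, V = False

  (1) V=F, P=T — not both ✓
  (2) {M, C, P}: 2/3 true — not all ✓
  (3) {C, M}: 1 true — at least one ✓
  (4) {C, P}: all 2 true ✓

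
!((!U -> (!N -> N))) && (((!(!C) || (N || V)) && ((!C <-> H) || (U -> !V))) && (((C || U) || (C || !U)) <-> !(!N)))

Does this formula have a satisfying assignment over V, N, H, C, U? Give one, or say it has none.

Case U = True: the conjunct !((!U -> (!N -> N))) becomes !((False -> (!N -> N))) = False.
Case U = False: the formula simplifies to !((!N -> N)) && ((!(!C) || (N || V)) && !(!N)).
  N = True: the conjunct !((!N -> N)) becomes !((False -> True)) = False.
  N = False: the conjunct !(!N) becomes !(!False) = False.
Both cases fail — unsatisfiable.

UNSATISFIABLE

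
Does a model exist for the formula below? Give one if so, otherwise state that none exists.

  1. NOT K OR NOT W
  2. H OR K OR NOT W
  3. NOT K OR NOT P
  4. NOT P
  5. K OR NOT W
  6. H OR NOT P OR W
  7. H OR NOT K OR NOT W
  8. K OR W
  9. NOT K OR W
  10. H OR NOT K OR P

No satisfying assignment exists.

Case K = True:
  (NOT K OR NOT W) forces W = False.
  Clause (NOT K OR W) is falsified — contradiction.
Case K = False:
  (NOT P) forces P = False.
  (K OR NOT W) forces W = False.
  Clause (K OR W) is falsified — contradiction.
Both cases fail, so the formula is unsatisfiable.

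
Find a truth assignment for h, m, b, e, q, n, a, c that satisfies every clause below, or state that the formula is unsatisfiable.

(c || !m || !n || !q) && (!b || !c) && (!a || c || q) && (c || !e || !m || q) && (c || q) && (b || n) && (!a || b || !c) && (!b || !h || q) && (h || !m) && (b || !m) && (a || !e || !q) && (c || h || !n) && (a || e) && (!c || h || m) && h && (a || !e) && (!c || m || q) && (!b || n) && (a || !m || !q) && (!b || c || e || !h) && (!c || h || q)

Unit clause (h) forces h = True.
Try m = True:
  (b || !m) forces b = True.
  (!b || !c) forces c = False.
  (c || q) forces q = True.
  (c || !m || !n || !q) forces n = False.
  clause (!b || n) is falsified — backtrack.
So m = False.
Set b = False.
  then (b || n) forces n = True.
Set e = False.
  then (a || e) forces a = True.
  then (!a || b || !c) forces c = False.
  then (!a || c || q) forces q = True.
All clauses satisfied.

h=T, m=F, b=F, e=F, q=T, n=T, a=T, c=F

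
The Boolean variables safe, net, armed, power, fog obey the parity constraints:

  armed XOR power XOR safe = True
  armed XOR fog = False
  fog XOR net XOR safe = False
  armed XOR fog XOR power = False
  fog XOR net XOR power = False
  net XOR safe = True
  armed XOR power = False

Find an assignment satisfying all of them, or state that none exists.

The formula is unsatisfiable.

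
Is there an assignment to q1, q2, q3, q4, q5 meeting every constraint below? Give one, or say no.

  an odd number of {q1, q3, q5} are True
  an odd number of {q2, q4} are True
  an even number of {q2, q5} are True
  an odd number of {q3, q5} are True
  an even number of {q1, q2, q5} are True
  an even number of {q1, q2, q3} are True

Adding constraints 1, 3, 6 mod 2: every variable appears an even number of times on the left, so the left side is 0.
But the right sides sum to 1 (mod 2). 0 ≠ 1 — the system is inconsistent.

UNSATISFIABLE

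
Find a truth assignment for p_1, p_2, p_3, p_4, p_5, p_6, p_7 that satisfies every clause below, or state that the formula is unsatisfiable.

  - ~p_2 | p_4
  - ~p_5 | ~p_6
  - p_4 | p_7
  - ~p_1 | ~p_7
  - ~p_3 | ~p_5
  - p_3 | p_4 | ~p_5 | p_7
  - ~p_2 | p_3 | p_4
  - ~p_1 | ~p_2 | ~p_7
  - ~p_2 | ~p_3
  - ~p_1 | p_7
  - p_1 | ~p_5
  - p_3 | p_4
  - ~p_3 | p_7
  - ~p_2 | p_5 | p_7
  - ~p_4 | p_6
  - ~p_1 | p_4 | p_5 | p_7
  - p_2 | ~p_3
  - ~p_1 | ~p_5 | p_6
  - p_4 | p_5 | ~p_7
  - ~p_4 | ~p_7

Try p_1 = True:
  (~p_1 | ~p_7) forces p_7 = False.
  clause (~p_1 | p_7) is falsified — backtrack.
So p_1 = False.
  then (p_1 | ~p_5) forces p_5 = False.
Set p_2 = False.
  then (p_2 | ~p_3) forces p_3 = False.
  then (p_3 | p_4) forces p_4 = True.
  then (~p_4 | p_6) forces p_6 = True.
  then (~p_4 | ~p_7) forces p_7 = False.
All clauses satisfied.

p_1: False, p_2: False, p_3: False, p_4: True, p_5: False, p_6: True, p_7: False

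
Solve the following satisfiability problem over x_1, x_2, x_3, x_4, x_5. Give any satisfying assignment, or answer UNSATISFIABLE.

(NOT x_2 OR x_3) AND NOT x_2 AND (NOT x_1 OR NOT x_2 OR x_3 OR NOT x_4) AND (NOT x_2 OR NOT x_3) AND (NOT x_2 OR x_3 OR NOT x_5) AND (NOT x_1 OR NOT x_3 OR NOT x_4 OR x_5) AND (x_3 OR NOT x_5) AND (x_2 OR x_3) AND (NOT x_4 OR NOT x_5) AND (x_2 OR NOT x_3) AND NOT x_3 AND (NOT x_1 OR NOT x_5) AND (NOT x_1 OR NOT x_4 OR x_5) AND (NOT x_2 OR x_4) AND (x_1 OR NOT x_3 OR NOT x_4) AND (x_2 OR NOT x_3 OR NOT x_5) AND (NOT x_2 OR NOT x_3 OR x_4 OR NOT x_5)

Case x_2 = True:
  Clause (NOT x_2) is falsified — contradiction.
Case x_2 = False:
  (x_2 OR x_3) forces x_3 = True.
  Clause (x_2 OR NOT x_3) is falsified — contradiction.
Both cases fail, so the formula is unsatisfiable.

No satisfying assignment exists.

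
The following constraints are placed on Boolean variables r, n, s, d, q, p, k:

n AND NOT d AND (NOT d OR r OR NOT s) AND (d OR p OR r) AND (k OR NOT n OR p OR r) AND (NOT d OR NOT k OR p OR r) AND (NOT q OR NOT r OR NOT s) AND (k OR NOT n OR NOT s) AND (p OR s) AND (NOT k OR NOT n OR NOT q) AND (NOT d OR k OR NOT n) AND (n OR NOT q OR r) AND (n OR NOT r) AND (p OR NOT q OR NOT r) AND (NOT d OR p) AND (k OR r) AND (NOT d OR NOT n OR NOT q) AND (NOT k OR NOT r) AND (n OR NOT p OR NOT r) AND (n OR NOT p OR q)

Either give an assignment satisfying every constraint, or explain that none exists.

r: False; n: True; s: False; d: False; q: False; p: True; k: True

Unit clause (n) forces n = True.
Unit clause (NOT d) forces d = False.
Set r = False.
  then (d OR p OR r) forces p = True.
  then (k OR r) forces k = True.
  then (NOT k OR NOT n OR NOT q) forces q = False.
Set s = False.
All clauses satisfied.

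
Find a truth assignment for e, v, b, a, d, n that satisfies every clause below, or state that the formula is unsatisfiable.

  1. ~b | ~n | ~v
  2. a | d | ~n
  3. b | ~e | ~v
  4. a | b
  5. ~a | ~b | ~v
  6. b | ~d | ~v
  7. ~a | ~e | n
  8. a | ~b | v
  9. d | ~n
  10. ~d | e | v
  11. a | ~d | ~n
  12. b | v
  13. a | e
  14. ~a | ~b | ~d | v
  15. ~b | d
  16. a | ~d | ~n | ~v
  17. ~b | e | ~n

Set e = True.
Try v = False:
  (b | v) forces b = True.
  (a | ~b | v) forces a = True.
  (~a | ~e | n) forces n = True.
  (d | ~n) forces d = True.
  clause (~a | ~b | ~d | v) is falsified — backtrack.
So v = True.
  then (b | ~e | ~v) forces b = True.
  then (~a | ~b | ~v) forces a = False.
  then (~b | d) forces d = True.
  then (a | ~d | ~n | ~v) forces n = False.
All clauses satisfied.

e = True, v = True, b = True, a = False, d = True, n = False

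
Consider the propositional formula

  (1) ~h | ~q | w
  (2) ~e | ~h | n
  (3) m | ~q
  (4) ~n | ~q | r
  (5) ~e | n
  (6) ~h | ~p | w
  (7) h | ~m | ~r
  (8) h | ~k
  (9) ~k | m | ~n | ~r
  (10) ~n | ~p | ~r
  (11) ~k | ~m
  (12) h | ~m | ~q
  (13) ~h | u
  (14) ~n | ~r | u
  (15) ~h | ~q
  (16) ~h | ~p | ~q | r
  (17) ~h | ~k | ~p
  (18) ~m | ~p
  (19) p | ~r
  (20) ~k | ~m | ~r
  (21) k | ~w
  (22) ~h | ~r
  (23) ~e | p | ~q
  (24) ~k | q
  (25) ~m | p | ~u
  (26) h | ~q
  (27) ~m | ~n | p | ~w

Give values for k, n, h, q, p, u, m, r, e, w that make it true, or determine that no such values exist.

Try k = True:
  (h | ~k) forces h = True.
  (~k | ~m) forces m = False.
  (m | ~q) forces q = False.
  clause (~k | q) is falsified — backtrack.
So k = False.
  then (k | ~w) forces w = False.
Set n = True.
Set h = False.
  then (h | ~q) forces q = False.
Set p = True.
  then (~n | ~p | ~r) forces r = False.
  then (~m | ~p) forces m = False.
Set u = True.
Set e = False.
All clauses satisfied.

k = False, n = True, h = False, q = False, p = True, u = True, m = False, r = False, e = False, w = False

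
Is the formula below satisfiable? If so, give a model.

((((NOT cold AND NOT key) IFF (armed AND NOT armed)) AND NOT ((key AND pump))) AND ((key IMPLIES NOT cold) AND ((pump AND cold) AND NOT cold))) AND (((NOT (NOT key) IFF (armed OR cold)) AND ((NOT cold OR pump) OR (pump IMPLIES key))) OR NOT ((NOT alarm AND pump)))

Case cold = True: the conjunct NOT cold is False.
Case cold = False: the conjunct cold is False.
Both cases fail — unsatisfiable.

No satisfying assignment exists.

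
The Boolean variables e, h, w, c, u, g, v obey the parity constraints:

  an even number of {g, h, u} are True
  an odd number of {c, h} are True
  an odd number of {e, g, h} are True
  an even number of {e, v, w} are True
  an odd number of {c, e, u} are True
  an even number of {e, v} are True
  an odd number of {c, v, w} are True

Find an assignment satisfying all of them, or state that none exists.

e = True, h = True, w = False, c = False, u = False, g = True, v = True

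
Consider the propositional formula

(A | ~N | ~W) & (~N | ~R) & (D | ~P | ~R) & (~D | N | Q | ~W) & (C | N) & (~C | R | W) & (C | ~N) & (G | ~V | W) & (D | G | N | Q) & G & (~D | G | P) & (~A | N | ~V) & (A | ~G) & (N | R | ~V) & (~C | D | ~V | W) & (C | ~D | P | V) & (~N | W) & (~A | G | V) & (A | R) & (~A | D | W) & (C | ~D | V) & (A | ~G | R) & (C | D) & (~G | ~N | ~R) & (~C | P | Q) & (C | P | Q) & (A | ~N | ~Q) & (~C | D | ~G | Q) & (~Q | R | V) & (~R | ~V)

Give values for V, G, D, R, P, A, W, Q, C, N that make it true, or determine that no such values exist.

Unit clause (G) forces G = True.
In (A | ~G) only A is left, so A = True.
Set V = False.
Set D = True.
  then (C | ~D | V) forces C = True.
Set R = False.
  then (~C | R | W) forces W = True.
  then (~Q | R | V) forces Q = False.
  then (~D | N | Q | ~W) forces N = True.
  then (~C | P | Q) forces P = True.
All clauses satisfied.

V = False; G = True; D = True; R = False; P = True; A = True; W = True; Q = False; C = True; N = True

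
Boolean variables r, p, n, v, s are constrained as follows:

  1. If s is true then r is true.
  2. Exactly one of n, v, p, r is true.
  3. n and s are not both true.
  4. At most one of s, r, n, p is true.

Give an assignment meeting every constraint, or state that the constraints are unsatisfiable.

r=F, p=F, n=F, v=T, s=F

  (1) s=F ⇒ r: vacuous ✓
  (2) {n, v, p, r}: 1 true — exactly one ✓
  (3) n=F, s=F — not both ✓
  (4) {s, r, n, p}: 0 true — at most one ✓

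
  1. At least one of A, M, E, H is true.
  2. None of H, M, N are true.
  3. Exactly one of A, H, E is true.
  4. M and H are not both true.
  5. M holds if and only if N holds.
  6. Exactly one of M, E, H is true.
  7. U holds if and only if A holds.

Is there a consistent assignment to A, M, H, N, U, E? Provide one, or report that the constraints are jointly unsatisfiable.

A = False, M = False, H = False, N = False, U = False, E = True

  (1) {A, M, E, H}: 1 true — at least one ✓
  (2) {H, M, N}: 0 true — none ✓
  (3) {A, H, E}: 1 true — exactly one ✓
  (4) M=F, H=F — not both ✓
  (5) M=F, N=F — same ✓
  (6) {M, E, H}: 1 true — exactly one ✓
  (7) U=F, A=F — same ✓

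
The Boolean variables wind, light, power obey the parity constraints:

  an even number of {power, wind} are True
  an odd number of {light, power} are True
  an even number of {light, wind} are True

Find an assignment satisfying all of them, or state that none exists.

Adding constraints 1, 2, 3 mod 2: every variable appears an even number of times on the left, so the left side is 0.
But the right sides sum to 1 (mod 2). 0 ≠ 1 — the system is inconsistent.

No satisfying assignment exists.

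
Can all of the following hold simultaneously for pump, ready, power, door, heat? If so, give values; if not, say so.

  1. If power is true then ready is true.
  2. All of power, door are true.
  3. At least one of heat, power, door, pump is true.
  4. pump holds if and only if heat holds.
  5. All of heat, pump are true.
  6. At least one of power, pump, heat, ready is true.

pump = True; ready = True; power = True; door = True; heat = True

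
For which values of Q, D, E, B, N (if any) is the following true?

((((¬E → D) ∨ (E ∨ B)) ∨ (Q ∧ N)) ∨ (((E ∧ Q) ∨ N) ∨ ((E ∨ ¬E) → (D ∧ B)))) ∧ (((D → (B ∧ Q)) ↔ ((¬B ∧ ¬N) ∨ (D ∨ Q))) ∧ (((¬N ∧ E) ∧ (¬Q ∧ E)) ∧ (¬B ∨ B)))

Q = False; D = False; E = True; B = False; N = False

  (((¬E → D) ∨ (E ∨ B)) ∨ (Q ∧ N)) ∨ (((E ∧ Q) ∨ N) ∨ ((E ∨ ¬E) → (D ∧ B))) = True
    ((¬E → D) ∨ (E ∨ B)) ∨ (Q ∧ N) = True
      (¬E → D) ∨ (E ∨ B) = True
        ¬E → D = True
          ¬E = False
        E ∨ B = True
      Q ∧ N = False
    ((E ∧ Q) ∨ N) ∨ ((E ∨ ¬E) → (D ∧ B)) = False
      (E ∧ Q) ∨ N = False
        E ∧ Q = False
      (E ∨ ¬E) → (D ∧ B) = False
        E ∨ ¬E = True
          ¬E = False
        D ∧ B = False
  ((D → (B ∧ Q)) ↔ ((¬B ∧ ¬N) ∨ (D ∨ Q))) ∧ (((¬N ∧ E) ∧ (¬Q ∧ E)) ∧ (¬B ∨ B)) = True
    (D → (B ∧ Q)) ↔ ((¬B ∧ ¬N) ∨ (D ∨ Q)) = True
      D → (B ∧ Q) = True
        B ∧ Q = False
      (¬B ∧ ¬N) ∨ (D ∨ Q) = True
        ¬B ∧ ¬N = True
          ¬B = True
          ¬N = True
        D ∨ Q = False
    ((¬N ∧ E) ∧ (¬Q ∧ E)) ∧ (¬B ∨ B) = True
      (¬N ∧ E) ∧ (¬Q ∧ E) = True
        ¬N ∧ E = True
          ¬N = True
        ¬Q ∧ E = True
          ¬Q = True
      ¬B ∨ B = True
        ¬B = True
Both conjuncts True, so the formula holds.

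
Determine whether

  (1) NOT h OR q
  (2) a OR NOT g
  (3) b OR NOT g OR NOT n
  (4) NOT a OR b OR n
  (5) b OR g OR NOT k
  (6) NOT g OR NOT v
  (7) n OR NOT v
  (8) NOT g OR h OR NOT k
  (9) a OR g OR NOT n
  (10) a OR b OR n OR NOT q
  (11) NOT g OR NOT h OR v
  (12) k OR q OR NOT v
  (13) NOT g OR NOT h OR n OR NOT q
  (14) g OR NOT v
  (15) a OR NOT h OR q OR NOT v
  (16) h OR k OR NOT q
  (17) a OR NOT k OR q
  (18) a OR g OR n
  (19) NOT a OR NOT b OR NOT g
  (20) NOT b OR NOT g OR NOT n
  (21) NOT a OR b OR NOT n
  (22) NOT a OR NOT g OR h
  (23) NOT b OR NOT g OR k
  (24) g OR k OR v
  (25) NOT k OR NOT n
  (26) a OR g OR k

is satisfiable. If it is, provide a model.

Set n = False.
  then (n OR NOT v) forces v = False.
Set h = False.
Try b = False:
  (NOT a OR b OR n) forces a = False.
  (a OR NOT g) forces g = False.
  clause (a OR g OR n) is falsified — backtrack.
So b = True.
Try g = True:
  (a OR NOT g) forces a = True.
  clause (NOT a OR NOT b OR NOT g) is falsified — backtrack.
So g = False.
  then (a OR g OR n) forces a = True.
  then (g OR k OR v) forces k = True.
Set q = True.
All clauses satisfied.

n=F, h=F, v=F, b=T, g=F, q=T, k=T, a=T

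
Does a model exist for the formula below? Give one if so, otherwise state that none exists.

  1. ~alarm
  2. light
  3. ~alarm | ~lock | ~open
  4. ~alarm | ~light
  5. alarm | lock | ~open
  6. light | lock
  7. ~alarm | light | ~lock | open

Unit clause (~alarm) forces alarm = False.
Unit clause (light) forces light = True.
Set open = False.
Set lock = True.
Check each clause:
  (~alarm): ~alarm holds.
  (light): light holds.
  (~alarm | ~lock | ~open): ~alarm holds.
  (~alarm | ~light): ~alarm holds.
  (alarm | lock | ~open): lock holds.
  (light | lock): light holds.
  (~alarm | light | ~lock | open): ~alarm holds.
All clauses satisfied.

alarm = False, open = False, lock = True, light = True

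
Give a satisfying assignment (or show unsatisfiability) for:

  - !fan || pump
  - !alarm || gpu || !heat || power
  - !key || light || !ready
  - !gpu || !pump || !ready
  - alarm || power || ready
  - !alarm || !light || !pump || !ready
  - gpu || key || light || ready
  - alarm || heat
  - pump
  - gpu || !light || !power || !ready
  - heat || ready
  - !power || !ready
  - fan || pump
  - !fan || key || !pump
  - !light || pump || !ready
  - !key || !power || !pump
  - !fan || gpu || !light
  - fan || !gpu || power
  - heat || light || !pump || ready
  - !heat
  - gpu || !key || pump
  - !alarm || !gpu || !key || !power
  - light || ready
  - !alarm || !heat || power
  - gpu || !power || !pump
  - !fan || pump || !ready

power = False, key = False, heat = False, gpu = False, ready = True, fan = False, alarm = True, light = False, pump = True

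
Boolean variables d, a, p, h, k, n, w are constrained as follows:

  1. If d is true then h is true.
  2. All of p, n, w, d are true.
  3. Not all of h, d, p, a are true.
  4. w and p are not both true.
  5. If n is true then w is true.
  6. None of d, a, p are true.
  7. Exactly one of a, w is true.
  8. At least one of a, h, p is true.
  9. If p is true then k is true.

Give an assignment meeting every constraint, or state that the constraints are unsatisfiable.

No satisfying assignment exists.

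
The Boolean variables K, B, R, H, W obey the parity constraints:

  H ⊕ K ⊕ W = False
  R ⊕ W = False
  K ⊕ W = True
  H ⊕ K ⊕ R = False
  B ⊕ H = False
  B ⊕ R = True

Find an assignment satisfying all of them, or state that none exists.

K = True, B = True, R = False, H = True, W = False

H ⊕ K ⊕ W = T ⊕ T ⊕ F = False ✓
R ⊕ W = F ⊕ F = False ✓
K ⊕ W = T ⊕ F = True ✓
H ⊕ K ⊕ R = T ⊕ T ⊕ F = False ✓
B ⊕ H = T ⊕ T = False ✓
B ⊕ R = T ⊕ F = True ✓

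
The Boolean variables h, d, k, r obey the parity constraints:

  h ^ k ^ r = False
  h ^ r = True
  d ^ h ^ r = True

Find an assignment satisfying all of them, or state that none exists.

h: True, d: False, k: True, r: False

h ^ k ^ r = T ^ T ^ F = False ✓
h ^ r = T ^ F = True ✓
d ^ h ^ r = F ^ T ^ F = True ✓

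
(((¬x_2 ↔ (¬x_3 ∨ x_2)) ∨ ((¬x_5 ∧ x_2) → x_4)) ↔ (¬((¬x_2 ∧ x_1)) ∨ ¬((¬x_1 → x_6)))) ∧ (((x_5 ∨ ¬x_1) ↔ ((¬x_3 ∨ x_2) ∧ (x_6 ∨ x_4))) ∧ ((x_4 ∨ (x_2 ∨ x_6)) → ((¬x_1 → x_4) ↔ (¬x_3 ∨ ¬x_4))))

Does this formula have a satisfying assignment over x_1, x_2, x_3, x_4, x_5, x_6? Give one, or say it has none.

x_1 = False; x_2 = False; x_3 = False; x_4 = True; x_5 = True; x_6 = True

  ((¬x_2 ↔ (¬x_3 ∨ x_2)) ∨ ((¬x_5 ∧ x_2) → x_4)) ↔ (¬((¬x_2 ∧ x_1)) ∨ ¬((¬x_1 → x_6))) = True
    (¬x_2 ↔ (¬x_3 ∨ x_2)) ∨ ((¬x_5 ∧ x_2) → x_4) = True
      ¬x_2 ↔ (¬x_3 ∨ x_2) = True
        ¬x_2 = True
        ¬x_3 ∨ x_2 = True
          ¬x_3 = True
      (¬x_5 ∧ x_2) → x_4 = True
        ¬x_5 ∧ x_2 = False
          ¬x_5 = False
    ¬((¬x_2 ∧ x_1)) ∨ ¬((¬x_1 → x_6)) = True
      ¬((¬x_2 ∧ x_1)) = True
        ¬x_2 ∧ x_1 = False
          ¬x_2 = True
      ¬((¬x_1 → x_6)) = False
        ¬x_1 → x_6 = True
          ¬x_1 = True
  ((x_5 ∨ ¬x_1) ↔ ((¬x_3 ∨ x_2) ∧ (x_6 ∨ x_4))) ∧ ((x_4 ∨ (x_2 ∨ x_6)) → ((¬x_1 → x_4) ↔ (¬x_3 ∨ ¬x_4))) = True
    (x_5 ∨ ¬x_1) ↔ ((¬x_3 ∨ x_2) ∧ (x_6 ∨ x_4)) = True
      x_5 ∨ ¬x_1 = True
        ¬x_1 = True
      (¬x_3 ∨ x_2) ∧ (x_6 ∨ x_4) = True
        ¬x_3 ∨ x_2 = True
          ¬x_3 = True
        x_6 ∨ x_4 = True
    (x_4 ∨ (x_2 ∨ x_6)) → ((¬x_1 → x_4) ↔ (¬x_3 ∨ ¬x_4)) = True
      x_4 ∨ (x_2 ∨ x_6) = True
        x_2 ∨ x_6 = True
      (¬x_1 → x_4) ↔ (¬x_3 ∨ ¬x_4) = True
        ¬x_1 → x_4 = True
          ¬x_1 = True
        ¬x_3 ∨ ¬x_4 = True
          ¬x_3 = True
          ¬x_4 = False
Both conjuncts True, so the formula holds.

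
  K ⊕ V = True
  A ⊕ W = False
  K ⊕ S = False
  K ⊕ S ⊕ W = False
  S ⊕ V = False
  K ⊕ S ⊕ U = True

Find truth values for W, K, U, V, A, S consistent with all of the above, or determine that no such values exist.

No satisfying assignment exists.

Adding constraints 1, 3, 5 mod 2: every variable appears an even number of times on the left, so the left side is 0.
But the right sides sum to 1 (mod 2). 0 ≠ 1 — the system is inconsistent.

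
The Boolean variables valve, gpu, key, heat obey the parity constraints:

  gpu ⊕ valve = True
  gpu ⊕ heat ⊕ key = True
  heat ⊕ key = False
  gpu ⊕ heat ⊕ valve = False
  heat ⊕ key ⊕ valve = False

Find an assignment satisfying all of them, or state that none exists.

valve = False, gpu = True, key = True, heat = True

gpu ⊕ valve = T ⊕ F = True ✓
gpu ⊕ heat ⊕ key = T ⊕ T ⊕ T = True ✓
heat ⊕ key = T ⊕ T = False ✓
gpu ⊕ heat ⊕ valve = T ⊕ T ⊕ F = False ✓
heat ⊕ key ⊕ valve = T ⊕ T ⊕ F = False ✓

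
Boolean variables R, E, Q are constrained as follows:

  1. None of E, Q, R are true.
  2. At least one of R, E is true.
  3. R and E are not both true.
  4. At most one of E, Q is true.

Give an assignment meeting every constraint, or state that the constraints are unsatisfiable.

The formula is unsatisfiable.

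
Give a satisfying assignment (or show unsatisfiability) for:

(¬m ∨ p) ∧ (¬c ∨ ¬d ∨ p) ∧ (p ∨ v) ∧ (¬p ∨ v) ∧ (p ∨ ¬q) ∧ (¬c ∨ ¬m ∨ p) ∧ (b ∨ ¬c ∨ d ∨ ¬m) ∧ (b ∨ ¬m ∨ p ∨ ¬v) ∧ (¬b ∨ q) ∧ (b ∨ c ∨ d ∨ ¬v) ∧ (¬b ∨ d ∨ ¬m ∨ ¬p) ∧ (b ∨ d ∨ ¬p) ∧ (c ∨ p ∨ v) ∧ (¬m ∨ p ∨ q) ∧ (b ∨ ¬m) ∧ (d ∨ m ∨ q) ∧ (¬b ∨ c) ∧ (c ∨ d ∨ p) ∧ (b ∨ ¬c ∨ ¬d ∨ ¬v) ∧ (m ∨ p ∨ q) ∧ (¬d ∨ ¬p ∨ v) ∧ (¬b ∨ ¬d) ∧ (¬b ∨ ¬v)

Try m = True:
  (¬m ∨ p) forces p = True.
  (¬p ∨ v) forces v = True.
  (b ∨ ¬m) forces b = True.
  clause (¬b ∨ ¬v) is falsified — backtrack.
So m = False.
Set d = True.
  then (¬b ∨ ¬d) forces b = False.
Set q = False.
  then (m ∨ p ∨ q) forces p = True.
  then (¬d ∨ ¬p ∨ v) forces v = True.
  then (b ∨ ¬c ∨ ¬d ∨ ¬v) forces c = False.
All clauses satisfied.

m = False, d = True, q = False, b = False, c = False, p = True, v = True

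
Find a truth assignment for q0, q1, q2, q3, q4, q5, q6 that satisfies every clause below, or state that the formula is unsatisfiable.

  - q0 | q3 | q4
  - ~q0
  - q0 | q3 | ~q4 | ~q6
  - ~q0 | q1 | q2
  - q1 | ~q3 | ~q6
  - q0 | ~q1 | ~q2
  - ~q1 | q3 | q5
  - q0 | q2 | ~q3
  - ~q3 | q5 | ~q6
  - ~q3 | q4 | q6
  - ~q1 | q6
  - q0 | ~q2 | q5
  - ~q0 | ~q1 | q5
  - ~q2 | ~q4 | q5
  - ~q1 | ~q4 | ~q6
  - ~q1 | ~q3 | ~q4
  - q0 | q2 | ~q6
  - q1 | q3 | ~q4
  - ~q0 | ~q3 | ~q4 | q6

q0=F, q1=F, q2=T, q3=T, q4=T, q5=T, q6=F

Unit clause (~q0) forces q0 = False.
Set q1 = False.
Try q2 = False:
  (q0 | q2 | ~q3) forces q3 = False.
  (q0 | q3 | q4) forces q4 = True.
  clause (q1 | q3 | ~q4) is falsified — backtrack.
So q2 = True.
  then (q0 | ~q2 | q5) forces q5 = True.
Set q3 = True.
  then (q1 | ~q3 | ~q6) forces q6 = False.
  then (~q3 | q4 | q6) forces q4 = True.
All clauses satisfied.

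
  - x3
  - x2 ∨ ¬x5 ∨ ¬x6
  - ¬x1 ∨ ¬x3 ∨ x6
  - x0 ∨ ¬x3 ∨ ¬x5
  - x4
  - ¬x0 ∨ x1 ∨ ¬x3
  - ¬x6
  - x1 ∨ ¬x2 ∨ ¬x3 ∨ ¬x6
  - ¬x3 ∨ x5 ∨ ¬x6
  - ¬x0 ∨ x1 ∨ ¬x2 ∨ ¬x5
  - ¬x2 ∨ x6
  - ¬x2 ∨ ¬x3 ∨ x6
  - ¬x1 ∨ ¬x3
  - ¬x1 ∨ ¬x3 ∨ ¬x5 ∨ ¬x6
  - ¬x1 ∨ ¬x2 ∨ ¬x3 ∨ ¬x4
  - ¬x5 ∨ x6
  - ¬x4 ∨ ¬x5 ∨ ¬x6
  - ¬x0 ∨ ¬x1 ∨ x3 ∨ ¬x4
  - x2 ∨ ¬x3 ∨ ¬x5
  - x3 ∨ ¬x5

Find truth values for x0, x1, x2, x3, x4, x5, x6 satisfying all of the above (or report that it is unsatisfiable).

Unit clause (x3) forces x3 = True.
Unit clause (x4) forces x4 = True.
Unit clause (¬x6) forces x6 = False.
In (¬x2 ∨ x6) only ¬x2 is left, so x2 = False.
In (¬x1 ∨ ¬x3) only ¬x1 is left, so x1 = False.
In (¬x5 ∨ x6) only ¬x5 is left, so x5 = False.
In (¬x0 ∨ x1 ∨ ¬x3) only ¬x0 is left, so x0 = False.
All clauses satisfied.

x0=F; x1=F; x2=F; x3=T; x4=T; x5=F; x6=F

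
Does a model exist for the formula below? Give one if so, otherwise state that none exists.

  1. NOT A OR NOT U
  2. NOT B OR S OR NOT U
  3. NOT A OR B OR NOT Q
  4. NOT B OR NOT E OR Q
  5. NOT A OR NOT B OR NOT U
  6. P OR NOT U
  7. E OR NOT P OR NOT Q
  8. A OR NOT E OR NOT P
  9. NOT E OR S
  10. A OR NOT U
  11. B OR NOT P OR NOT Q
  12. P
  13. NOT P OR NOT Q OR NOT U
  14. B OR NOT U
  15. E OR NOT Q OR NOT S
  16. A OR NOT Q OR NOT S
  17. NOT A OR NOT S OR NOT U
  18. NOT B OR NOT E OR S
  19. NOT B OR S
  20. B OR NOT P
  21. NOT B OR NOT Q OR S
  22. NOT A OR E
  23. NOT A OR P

Unit clause (P) forces P = True.
In (B OR NOT P) only B is left, so B = True.
In (NOT B OR S) only S is left, so S = True.
Set A = True.
  then (NOT A OR NOT U) forces U = False.
  then (NOT A OR E) forces E = True.
  then (NOT B OR NOT E OR Q) forces Q = True.
All clauses satisfied.

P = True, S = True, A = True, B = True, E = True, Q = True, U = False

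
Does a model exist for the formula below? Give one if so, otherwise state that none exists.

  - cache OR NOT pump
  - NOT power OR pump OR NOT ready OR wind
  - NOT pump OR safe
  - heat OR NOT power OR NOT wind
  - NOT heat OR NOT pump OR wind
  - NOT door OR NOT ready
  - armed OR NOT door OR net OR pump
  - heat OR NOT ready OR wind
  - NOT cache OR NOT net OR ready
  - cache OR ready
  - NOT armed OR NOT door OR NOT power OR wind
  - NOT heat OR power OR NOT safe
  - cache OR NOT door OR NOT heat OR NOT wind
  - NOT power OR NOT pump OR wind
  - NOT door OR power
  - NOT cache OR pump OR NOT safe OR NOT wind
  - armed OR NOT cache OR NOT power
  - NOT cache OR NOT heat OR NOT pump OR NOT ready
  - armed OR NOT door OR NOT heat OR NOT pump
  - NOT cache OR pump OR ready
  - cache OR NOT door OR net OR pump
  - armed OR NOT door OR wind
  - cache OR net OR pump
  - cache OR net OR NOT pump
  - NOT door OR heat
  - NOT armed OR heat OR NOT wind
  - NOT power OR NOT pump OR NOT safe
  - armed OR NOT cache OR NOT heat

safe: False, door: False, ready: True, heat: False, wind: True, armed: False, pump: False, cache: True, power: False, net: True

Set safe = False.
  then (NOT pump OR safe) forces pump = False.
Try door = True:
  (NOT door OR NOT ready) forces ready = False.
  (cache OR ready) forces cache = True.
  clause (NOT cache OR pump OR ready) is falsified — backtrack.
So door = False.
Try ready = False:
  (cache OR ready) forces cache = True.
  clause (NOT cache OR pump OR ready) is falsified — backtrack.
So ready = True.
Set heat = False.
  then (heat OR NOT ready OR wind) forces wind = True.
  then (NOT armed OR heat OR NOT wind) forces armed = False.
  then (heat OR NOT power OR NOT wind) forces power = False.
Set cache = True.
Set net = True.
All clauses satisfied.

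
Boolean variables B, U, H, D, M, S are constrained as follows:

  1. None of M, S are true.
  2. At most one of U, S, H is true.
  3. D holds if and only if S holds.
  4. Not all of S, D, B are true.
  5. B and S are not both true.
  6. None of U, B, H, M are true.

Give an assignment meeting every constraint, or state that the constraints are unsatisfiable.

B = False, U = False, H = False, D = False, M = False, S = False

  (1) {M, S}: 0 true — none ✓
  (2) {U, S, H}: 0 true — at most one ✓
  (3) D=F, S=F — same ✓
  (4) {S, D, B}: 0/3 true — not all ✓
  (5) B=F, S=F — not both ✓
  (6) {U, B, H, M}: 0 true — none ✓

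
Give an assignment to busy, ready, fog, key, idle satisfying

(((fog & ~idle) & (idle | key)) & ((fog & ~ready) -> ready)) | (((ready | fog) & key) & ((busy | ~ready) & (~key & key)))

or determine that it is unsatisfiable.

busy=F; ready=T; fog=T; key=T; idle=F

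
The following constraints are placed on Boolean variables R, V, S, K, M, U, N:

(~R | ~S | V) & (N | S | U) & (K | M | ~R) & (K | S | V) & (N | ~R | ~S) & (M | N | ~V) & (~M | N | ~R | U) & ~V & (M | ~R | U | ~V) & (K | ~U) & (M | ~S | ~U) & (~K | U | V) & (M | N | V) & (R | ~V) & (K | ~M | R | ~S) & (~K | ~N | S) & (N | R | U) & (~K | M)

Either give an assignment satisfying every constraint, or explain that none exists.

Unit clause (~V) forces V = False.
Set R = False.
Set S = True.
Set K = True.
  then (~K | U | V) forces U = True.
  then (~K | M) forces M = True.
Set N = True.
All clauses satisfied.

R: False; V: False; S: True; K: True; M: True; U: True; N: True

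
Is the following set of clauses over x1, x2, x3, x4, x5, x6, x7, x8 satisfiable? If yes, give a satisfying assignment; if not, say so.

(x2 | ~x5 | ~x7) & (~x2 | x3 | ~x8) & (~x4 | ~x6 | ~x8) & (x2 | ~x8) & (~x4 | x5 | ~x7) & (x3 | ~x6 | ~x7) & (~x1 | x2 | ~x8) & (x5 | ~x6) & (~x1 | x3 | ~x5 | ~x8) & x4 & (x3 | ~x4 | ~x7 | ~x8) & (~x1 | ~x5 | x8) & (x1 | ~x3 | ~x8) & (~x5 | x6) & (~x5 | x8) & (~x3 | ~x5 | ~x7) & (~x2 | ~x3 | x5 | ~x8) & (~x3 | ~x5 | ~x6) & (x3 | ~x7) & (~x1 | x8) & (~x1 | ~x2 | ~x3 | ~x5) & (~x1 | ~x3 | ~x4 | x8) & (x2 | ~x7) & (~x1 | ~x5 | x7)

Unit clause (x4) forces x4 = True.
Set x1 = False.
Set x2 = False.
  then (x2 | ~x8) forces x8 = False.
  then (~x5 | x8) forces x5 = False.
  then (x2 | ~x7) forces x7 = False.
  then (x5 | ~x6) forces x6 = False.
Set x3 = False.
All clauses satisfied.

x1 = False; x2 = False; x3 = False; x4 = True; x5 = False; x6 = False; x7 = False; x8 = False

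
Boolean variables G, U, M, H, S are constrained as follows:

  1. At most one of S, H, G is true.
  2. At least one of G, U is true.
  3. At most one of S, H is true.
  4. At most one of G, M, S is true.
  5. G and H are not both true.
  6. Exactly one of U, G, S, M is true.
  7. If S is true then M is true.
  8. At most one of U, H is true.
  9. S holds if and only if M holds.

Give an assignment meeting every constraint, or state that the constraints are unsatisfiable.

G = True; U = False; M = False; H = False; S = False

  (1) {S, H, G}: 1 true — at most one ✓
  (2) {G, U}: 1 true — at least one ✓
  (3) {S, H}: 0 true — at most one ✓
  (4) {G, M, S}: 1 true — at most one ✓
  (5) G=T, H=F — not both ✓
  (6) {U, G, S, M}: 1 true — exactly one ✓
  (7) S=F ⇒ M: vacuous ✓
  (8) {U, H}: 0 true — at most one ✓
  (9) S=F, M=F — same ✓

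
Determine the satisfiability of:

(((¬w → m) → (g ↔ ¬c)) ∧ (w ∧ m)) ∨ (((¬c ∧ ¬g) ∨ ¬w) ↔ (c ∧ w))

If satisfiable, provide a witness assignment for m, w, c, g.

m = True, w = True, c = True, g = False

  (((¬w → m) → (g ↔ ¬c)) ∧ (w ∧ m)) ∨ (((¬c ∧ ¬g) ∨ ¬w) ↔ (c ∧ w)) = True
    ((¬w → m) → (g ↔ ¬c)) ∧ (w ∧ m) = True
      (¬w → m) → (g ↔ ¬c) = True
        ¬w → m = True
          ¬w = False
        g ↔ ¬c = True
          ¬c = False
      w ∧ m = True
    ((¬c ∧ ¬g) ∨ ¬w) ↔ (c ∧ w) = False
      (¬c ∧ ¬g) ∨ ¬w = False
        ¬c ∧ ¬g = False
          ¬c = False
          ¬g = True
        ¬w = False
      c ∧ w = True
The formula evaluates to True.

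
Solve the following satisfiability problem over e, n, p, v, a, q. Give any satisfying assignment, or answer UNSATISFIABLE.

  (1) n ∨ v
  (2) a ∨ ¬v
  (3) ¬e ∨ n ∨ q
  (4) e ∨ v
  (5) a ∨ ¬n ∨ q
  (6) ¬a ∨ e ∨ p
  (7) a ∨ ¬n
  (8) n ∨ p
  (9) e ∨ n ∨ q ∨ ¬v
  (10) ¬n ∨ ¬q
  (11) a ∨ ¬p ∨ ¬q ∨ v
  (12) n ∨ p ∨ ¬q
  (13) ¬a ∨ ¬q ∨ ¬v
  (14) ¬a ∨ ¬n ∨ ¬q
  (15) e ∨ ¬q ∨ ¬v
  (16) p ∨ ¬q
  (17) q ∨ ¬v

e: True, n: True, p: False, v: False, a: True, q: False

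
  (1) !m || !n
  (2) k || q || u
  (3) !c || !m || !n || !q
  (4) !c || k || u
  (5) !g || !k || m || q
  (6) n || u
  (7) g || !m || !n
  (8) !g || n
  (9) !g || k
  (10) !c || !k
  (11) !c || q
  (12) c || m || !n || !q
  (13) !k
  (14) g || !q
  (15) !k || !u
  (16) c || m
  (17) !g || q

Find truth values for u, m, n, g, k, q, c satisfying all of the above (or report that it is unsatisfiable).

u = True; m = True; n = False; g = False; k = False; q = False; c = False

Unit clause (!k) forces k = False.
In (!g || k) only !g is left, so g = False.
In (g || !q) only !q is left, so q = False.
In (k || q || u) only u is left, so u = True.
In (!c || q) only !c is left, so c = False.
In (c || m) only m is left, so m = True.
In (!m || !n) only !n is left, so n = False.
All clauses satisfied.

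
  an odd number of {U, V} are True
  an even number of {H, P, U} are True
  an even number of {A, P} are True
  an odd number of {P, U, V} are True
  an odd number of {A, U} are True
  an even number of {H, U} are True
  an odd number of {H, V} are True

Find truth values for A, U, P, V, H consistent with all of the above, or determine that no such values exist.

A: False; U: True; P: False; V: False; H: True

{U, V}: 1 true → odd ✓
{H, P, U}: 2 true → even ✓
{A, P}: 0 true → even ✓
{P, U, V}: 1 true → odd ✓
{A, U}: 1 true → odd ✓
{H, U}: 2 true → even ✓
{H, V}: 1 true → odd ✓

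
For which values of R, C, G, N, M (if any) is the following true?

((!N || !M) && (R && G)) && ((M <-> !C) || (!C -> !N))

R: True; C: False; G: True; N: False; M: False

  (!N || !M) && (R && G) = True
    !N || !M = True
      !N = True
      !M = True
    R && G = True
  (M <-> !C) || (!C -> !N) = True
    M <-> !C = False
      !C = True
    !C -> !N = True
      !C = True
      !N = True
Both conjuncts True, so the formula holds.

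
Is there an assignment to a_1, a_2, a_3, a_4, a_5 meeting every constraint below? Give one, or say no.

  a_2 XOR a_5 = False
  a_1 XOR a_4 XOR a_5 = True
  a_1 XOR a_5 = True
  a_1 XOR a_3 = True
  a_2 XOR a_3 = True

Adding constraints 1, 3, 4, 5 mod 2: every variable appears an even number of times on the left, so the left side is 0.
But the right sides sum to 1 (mod 2). 0 ≠ 1 — the system is inconsistent.

Unsatisfiable — no assignment works.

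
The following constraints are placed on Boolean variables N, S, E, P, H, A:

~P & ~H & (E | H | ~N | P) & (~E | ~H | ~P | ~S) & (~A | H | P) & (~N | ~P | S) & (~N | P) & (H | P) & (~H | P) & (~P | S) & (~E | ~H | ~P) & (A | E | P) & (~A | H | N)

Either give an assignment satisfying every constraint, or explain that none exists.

Case P = True:
  Clause (~P) is falsified — contradiction.
Case P = False:
  (~H) forces H = False.
  Clause (H | P) is falsified — contradiction.
Both cases fail, so the formula is unsatisfiable.

Unsatisfiable — no assignment works.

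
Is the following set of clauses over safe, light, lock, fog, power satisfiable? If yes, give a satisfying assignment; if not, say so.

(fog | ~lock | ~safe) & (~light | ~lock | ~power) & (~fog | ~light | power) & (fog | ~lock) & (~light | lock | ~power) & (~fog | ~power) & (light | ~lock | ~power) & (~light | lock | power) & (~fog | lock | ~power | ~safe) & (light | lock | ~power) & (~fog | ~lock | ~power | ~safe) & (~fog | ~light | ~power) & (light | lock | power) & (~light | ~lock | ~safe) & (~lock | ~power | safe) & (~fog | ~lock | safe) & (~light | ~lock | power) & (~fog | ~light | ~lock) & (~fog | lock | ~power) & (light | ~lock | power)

Case lock = True:
  (fog | ~lock) forces fog = True.
  (~fog | ~power) forces power = False.
  (~fog | ~light | power) forces light = False.
  Clause (light | ~lock | power) is falsified — contradiction.
Case lock = False:
  If power = True:
    (~light | lock | ~power) forces light = False.
    clause (light | lock | ~power) is falsified.
  If power = False:
    (~light | lock | power) forces light = False.
    clause (light | lock | power) is falsified.
  Every sub-case reaches a contradiction.
Both cases fail, so the formula is unsatisfiable.

Unsatisfiable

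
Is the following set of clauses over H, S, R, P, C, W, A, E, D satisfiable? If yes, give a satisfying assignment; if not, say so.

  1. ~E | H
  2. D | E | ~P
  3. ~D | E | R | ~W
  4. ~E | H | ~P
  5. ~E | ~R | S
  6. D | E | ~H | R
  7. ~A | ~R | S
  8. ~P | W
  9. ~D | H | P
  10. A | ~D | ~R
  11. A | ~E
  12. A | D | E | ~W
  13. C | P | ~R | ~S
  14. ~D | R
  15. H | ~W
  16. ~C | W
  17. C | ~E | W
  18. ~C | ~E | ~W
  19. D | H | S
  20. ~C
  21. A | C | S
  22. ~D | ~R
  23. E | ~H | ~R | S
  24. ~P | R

H = True; S = True; R = False; P = False; C = False; W = True; A = True; E = True; D = False

Unit clause (~C) forces C = False.
Set H = True.
Set S = True.
Set R = False.
  then (~D | R) forces D = False.
  then (~P | R) forces P = False.
  then (D | E | ~H | R) forces E = True.
  then (A | ~E) forces A = True.
  then (C | ~E | W) forces W = True.
All clauses satisfied.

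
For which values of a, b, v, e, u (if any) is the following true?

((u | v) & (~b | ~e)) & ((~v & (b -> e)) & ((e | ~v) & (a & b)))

Case v = True: the conjunct ~v is False.
Case v = False: the formula simplifies to (u & (~b | ~e)) & ((b -> e) & (a & b)).
  b = True: simplifies to (u & ~e) & (e & a).
    e = True: the conjunct ~e is False.
    e = False: the conjunct e is False.
  b = False: the conjunct b is False.
Both cases fail — unsatisfiable.

No satisfying assignment exists.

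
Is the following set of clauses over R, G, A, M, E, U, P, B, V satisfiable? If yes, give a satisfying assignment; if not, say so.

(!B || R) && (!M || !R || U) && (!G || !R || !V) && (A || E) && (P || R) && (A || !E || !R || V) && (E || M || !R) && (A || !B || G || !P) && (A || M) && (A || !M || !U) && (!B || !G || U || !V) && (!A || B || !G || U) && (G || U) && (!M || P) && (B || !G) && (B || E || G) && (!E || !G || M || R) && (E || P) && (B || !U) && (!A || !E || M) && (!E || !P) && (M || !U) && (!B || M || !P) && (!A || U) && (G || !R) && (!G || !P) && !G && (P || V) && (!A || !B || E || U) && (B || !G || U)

The formula is unsatisfiable.

Case G = True:
  Clause (!G) is falsified — contradiction.
Case G = False:
  (G || U) forces U = True.
  (B || !U) forces B = True.
  (!B || R) forces R = True.
  Clause (G || !R) is falsified — contradiction.
Both cases fail, so the formula is unsatisfiable.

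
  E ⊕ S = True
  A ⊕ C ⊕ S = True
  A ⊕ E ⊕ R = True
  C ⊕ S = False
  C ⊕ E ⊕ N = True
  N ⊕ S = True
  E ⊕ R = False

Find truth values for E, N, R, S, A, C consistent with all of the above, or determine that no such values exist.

E = False; N = False; R = False; S = True; A = True; C = True

E ⊕ S = F ⊕ T = True ✓
A ⊕ C ⊕ S = T ⊕ T ⊕ T = True ✓
A ⊕ E ⊕ R = T ⊕ F ⊕ F = True ✓
C ⊕ S = T ⊕ T = False ✓
C ⊕ E ⊕ N = T ⊕ F ⊕ F = True ✓
N ⊕ S = F ⊕ T = True ✓
E ⊕ R = F ⊕ F = False ✓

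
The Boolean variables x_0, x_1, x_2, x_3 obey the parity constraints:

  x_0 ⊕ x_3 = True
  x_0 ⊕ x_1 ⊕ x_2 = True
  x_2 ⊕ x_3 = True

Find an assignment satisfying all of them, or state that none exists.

x_0 = True, x_1 = True, x_2 = True, x_3 = False

x_0 ⊕ x_3 = T ⊕ F = True ✓
x_0 ⊕ x_1 ⊕ x_2 = T ⊕ T ⊕ T = True ✓
x_2 ⊕ x_3 = T ⊕ F = True ✓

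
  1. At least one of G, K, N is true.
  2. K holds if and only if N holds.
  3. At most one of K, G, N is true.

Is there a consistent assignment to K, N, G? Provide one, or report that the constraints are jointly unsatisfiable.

K=F, N=F, G=T

  (1) {G, K, N}: 1 true — at least one ✓
  (2) K=F, N=F — same ✓
  (3) {K, G, N}: 1 true — at most one ✓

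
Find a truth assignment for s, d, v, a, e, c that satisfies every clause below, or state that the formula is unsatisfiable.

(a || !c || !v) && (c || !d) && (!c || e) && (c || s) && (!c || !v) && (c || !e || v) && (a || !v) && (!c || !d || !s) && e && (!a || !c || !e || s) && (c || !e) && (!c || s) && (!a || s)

Unit clause (e) forces e = True.
In (c || !e) only c is left, so c = True.
In (!c || s) only s is left, so s = True.
In (!c || !v) only !v is left, so v = False.
In (!c || !d || !s) only !d is left, so d = False.
Set a = False.
All clauses satisfied.

s = True; d = False; v = False; a = False; e = True; c = True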